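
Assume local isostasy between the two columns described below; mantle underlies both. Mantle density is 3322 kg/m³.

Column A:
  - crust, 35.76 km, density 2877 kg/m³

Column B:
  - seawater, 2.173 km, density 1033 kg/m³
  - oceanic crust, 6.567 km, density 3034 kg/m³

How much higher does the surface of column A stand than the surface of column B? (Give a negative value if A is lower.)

For any compensation level in the mantle, the mantle terms cancel and isostasy reduces to e = (Σt_A − Σt_B) − (Σ(ρt)_A − Σ(ρt)_B) / ρ_m.
Σt_A = 35.76 km; Σt_B = 8.74 km; Σ(ρt)_A = 102881.52; Σ(ρt)_B = 22168.987 (in km·kg/m³).
e = (35.76 − 8.74) − (102881.52 − 22168.987) / 3322 = 2.72 km.

2.72 km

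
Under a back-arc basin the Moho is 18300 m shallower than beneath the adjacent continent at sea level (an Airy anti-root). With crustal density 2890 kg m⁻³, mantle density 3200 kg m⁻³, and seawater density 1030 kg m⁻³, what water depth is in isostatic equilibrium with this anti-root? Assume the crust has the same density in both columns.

3050 m

Replacing a thickness d of crust by seawater at the top must be balanced by replacing crust with mantle at the base: d (ρ_c − ρ_w) = a (ρ_m − ρ_c).
d = a (ρ_m − ρ_c)/(ρ_c − ρ_w) = 18300 m × 310/1860 = 3050 m.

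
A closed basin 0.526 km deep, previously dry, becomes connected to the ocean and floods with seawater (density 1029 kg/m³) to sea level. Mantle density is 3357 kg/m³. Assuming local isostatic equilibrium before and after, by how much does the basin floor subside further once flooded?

After flooding the water column is d + s deep. Its weight must equal the weight of mantle displaced by the extra subsidence s: (d + s) ρ_w = s ρ_m.
s = d ρ_w / (ρ_m − ρ_w) = 0.526 km × 1029/(3357 − 1029) = 0.232 km.

0.232 km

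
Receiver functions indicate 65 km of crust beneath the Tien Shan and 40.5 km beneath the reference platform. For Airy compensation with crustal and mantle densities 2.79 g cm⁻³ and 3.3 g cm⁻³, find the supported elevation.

3.79 km

Excess crust Δ = 65 km − 40.5 km = 24.5 km, split between elevation h and root r with h + r = Δ.
Airy balance ρ_c h = (ρ_m − ρ_c) r gives r = h ρ_c/(ρ_m − ρ_c), so h (1 + ρ_c/(ρ_m − ρ_c)) = Δ, i.e. h = Δ (ρ_m − ρ_c)/ρ_m.
h = 24.5 km × 0.51/3.3 = 3.79 km.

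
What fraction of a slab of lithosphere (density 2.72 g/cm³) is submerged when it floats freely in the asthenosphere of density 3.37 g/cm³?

Submerged fraction = ρ_obj/ρ_fluid = 2.72/3.37 = 0.807.

0.807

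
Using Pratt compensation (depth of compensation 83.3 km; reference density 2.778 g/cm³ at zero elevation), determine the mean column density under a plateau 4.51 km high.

Pratt balance: ρ_ref D = ρ (D + h).
ρ = ρ_ref D/(D + h) = 2.778 × 83.3 km/(83.3 km + 4.51 km) = 2.64 g/cm³.

2.64 g/cm³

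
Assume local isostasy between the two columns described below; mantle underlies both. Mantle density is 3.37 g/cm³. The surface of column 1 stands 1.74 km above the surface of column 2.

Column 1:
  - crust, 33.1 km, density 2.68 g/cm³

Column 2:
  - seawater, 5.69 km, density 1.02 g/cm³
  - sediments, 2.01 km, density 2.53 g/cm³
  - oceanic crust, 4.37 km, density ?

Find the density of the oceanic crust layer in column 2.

2.93 g/cm³

Take the compensation level at the base of the deeper column (depth z_c below the surface of column 1) and equate Σ ρ_i t_i down to z_c; mantle fills any gap and the z_c terms cancel.
Column 1: 33.1×2.68 + (z_c − 33.1)×3.37
Column 2: 1.74×0 + 5.69×1.02 + 2.01×2.53 + 4.37×ρ + (z_c − 1.74 − 12.07)×3.37
The z_c×3.37 term appears on both sides and cancels. Collect the known terms of each column as K = Σ(ρt)_known − 3.37 × (depth of known layers): K_1 = 88.708 − 3.37×33.1 = −22.839; K_2 = 10.8891 − 3.37×(1.74 + 12.07) = −35.6506.
Balance: K_1 = K_2 + 4.37×ρ, so ρ = (K_1 − K_2)/4.37 = 12.8116/4.37 = 2.93 g/cm³.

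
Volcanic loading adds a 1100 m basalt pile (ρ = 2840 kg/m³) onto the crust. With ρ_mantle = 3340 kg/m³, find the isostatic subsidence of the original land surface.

935 m

Subaerial loading: s = t ρ_load / ρ_m.
s = 1100 m × 2840/3340 = 935 m.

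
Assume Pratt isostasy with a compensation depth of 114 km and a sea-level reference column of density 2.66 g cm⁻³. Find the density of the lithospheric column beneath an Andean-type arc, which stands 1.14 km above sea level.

2.63 g cm⁻³

Pratt balance: ρ_ref D = ρ (D + h).
ρ = ρ_ref D/(D + h) = 2.66 × 114 km/(114 km + 1.14 km) = 2.63 g cm⁻³.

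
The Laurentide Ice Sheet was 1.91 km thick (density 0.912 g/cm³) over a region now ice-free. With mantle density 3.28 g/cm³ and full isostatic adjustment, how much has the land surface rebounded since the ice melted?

0.531 km

Removing the load lets mantle flow back in; uplift u satisfies ρ_ice t = ρ_m u.
u = t ρ_ice/ρ_m = 1.91 km × 0.912/3.28 = 0.531 km.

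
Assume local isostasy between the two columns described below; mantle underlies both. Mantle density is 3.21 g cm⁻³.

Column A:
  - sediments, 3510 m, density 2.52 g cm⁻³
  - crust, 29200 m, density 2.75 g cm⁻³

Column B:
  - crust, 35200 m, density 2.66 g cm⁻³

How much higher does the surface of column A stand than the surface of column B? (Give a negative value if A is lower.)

For any compensation level in the mantle, the mantle terms cancel and isostasy reduces to e = (Σt_A − Σt_B) − (Σ(ρt)_A − Σ(ρt)_B) / ρ_m.
Σt_A = 32710 m; Σt_B = 35200 m; Σ(ρt)_A = 89145.2; Σ(ρt)_B = 93632 (in m·g cm⁻³).
e = (32710 − 35200) − (89145.2 − 93632) / 3.21 = −1090 m.

−1090 m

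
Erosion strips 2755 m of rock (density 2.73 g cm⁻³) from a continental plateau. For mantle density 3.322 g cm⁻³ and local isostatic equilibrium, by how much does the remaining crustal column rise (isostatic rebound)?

2260 m

Unloading: uplift u = e ρ_c/ρ_m = 2755 m × 2.73/3.322 = 2260 m.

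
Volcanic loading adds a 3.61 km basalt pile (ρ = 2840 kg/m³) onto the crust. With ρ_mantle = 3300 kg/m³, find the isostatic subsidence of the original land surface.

Subaerial loading: s = t ρ_load / ρ_m.
s = 3.61 km × 2840/3300 = 3.11 km.

3.11 km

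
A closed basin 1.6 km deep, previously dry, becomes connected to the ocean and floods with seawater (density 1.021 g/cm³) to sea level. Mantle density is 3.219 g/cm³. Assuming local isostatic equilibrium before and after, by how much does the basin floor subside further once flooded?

0.743 km

After flooding the water column is d + s deep. Its weight must equal the weight of mantle displaced by the extra subsidence s: (d + s) ρ_w = s ρ_m.
s = d ρ_w / (ρ_m − ρ_w) = 1.6 km × 1.021/(3.219 − 1.021) = 0.743 km.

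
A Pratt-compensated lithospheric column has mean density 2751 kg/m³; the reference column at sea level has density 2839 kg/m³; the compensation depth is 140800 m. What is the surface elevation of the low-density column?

4500 m

ρ_ref D = ρ (D + h) → h = D (ρ_ref − ρ)/ρ.
h = 140800 m × (2839 − 2751)/2751 = 4500 m.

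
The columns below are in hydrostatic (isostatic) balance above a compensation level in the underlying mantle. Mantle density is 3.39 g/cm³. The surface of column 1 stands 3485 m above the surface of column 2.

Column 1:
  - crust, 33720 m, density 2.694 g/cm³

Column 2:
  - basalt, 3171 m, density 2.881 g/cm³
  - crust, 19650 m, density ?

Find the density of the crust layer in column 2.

Take the compensation level at the base of the deeper column (depth z_c below the surface of column 1) and equate Σ ρ_i t_i down to z_c; mantle fills any gap and the z_c terms cancel.
Column 1: 33720×2.694 + (z_c − 33720)×3.39
Column 2: 3485×0 + 3171×2.881 + 19650×ρ + (z_c − 3485 − 22821)×3.39
The z_c×3.39 term appears on both sides and cancels. Collect the known terms of each column as K = Σ(ρt)_known − 3.39 × (depth of known layers): K_1 = 90841.68 − 3.39×33720 = −23469.12; K_2 = 9135.651 − 3.39×(3485 + 22821) = −80041.689.
Balance: K_1 = K_2 + 19650×ρ, so ρ = (K_1 − K_2)/19650 = 56572.6/19650 = 2.88 g/cm³.

2.88 g/cm³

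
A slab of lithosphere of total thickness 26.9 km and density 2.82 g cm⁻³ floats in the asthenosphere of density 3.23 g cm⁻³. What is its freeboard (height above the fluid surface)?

3.41 km

Floating equilibrium: submerged depth d = t ρ_obj/ρ_fluid = 26.9 km × 2.82/3.23 = 23.49 km.
Freeboard = t − d = 26.9 km − 23.49 km = 3.41 km.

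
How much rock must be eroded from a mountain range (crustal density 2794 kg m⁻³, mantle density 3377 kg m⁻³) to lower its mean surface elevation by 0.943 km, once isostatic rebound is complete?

Net drop Δ = e − u = e − e ρ_c/ρ_m = e (ρ_m − ρ_c)/ρ_m.
e = Δ ρ_m/(ρ_m − ρ_c) = 0.943 km × 3377/583 = 5.46 km.

5.46 km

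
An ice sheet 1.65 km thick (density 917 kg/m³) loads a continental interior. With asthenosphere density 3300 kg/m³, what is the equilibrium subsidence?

For local isostatic compensation: the ice load ρ_ice t is balanced by mantle displaced below, ρ_m s.
s = t ρ_ice / ρ_m = 1.65 km × 917/3300 = 0.459 km.

0.459 km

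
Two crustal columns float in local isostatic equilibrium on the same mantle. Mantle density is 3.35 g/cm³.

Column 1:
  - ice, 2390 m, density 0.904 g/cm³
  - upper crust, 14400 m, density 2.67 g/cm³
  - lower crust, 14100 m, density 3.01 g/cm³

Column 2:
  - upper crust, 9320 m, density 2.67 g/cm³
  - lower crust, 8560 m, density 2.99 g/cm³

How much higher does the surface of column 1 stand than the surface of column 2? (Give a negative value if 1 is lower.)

For any compensation level in the mantle, the mantle terms cancel and isostasy reduces to e = (Σt_1 − Σt_2) − (Σ(ρt)_1 − Σ(ρt)_2) / ρ_m.
Σt_1 = 30890 m; Σt_2 = 17880 m; Σ(ρt)_1 = 83049.56; Σ(ρt)_2 = 50478.8 (in m·g/cm³).
e = (30890 − 17880) − (83049.56 − 50478.8) / 3.35 = 3290 m.

3290 m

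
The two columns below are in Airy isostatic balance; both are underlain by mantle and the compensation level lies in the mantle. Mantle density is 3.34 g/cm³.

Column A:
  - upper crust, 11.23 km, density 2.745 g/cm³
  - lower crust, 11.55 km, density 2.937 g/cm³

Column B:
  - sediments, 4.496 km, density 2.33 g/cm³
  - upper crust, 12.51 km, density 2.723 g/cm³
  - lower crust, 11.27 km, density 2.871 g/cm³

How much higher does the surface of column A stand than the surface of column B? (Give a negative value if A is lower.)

−1.86 km

For any compensation level in the mantle, the mantle terms cancel and isostasy reduces to e = (Σt_A − Σt_B) − (Σ(ρt)_A − Σ(ρt)_B) / ρ_m.
Σt_A = 22.78 km; Σt_B = 28.276 km; Σ(ρt)_A = 64.7487; Σ(ρt)_B = 76.89658 (in km·g/cm³).
e = (22.78 − 28.276) − (64.7487 − 76.89658) / 3.34 = −1.86 km.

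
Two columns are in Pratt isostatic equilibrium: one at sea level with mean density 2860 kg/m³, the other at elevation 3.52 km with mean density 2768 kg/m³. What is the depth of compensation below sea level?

ρ_ref D = ρ (D + h) → D (ρ_ref − ρ) = ρ h.
D = ρ h/(ρ_ref − ρ) = 2768 × 3.52 km/(2860 − 2768) = 106 km.

106 km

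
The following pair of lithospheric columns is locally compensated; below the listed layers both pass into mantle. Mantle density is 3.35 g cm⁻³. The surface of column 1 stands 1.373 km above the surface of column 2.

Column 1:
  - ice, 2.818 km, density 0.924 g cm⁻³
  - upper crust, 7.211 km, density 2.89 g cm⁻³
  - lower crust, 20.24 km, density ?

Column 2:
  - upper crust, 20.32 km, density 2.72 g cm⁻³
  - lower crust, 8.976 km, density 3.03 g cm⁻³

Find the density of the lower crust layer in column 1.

2.85 g cm⁻³

Take the compensation level at the base of the deeper column (depth z_c below the surface of column 1) and equate Σ ρ_i t_i down to z_c; mantle fills any gap and the z_c terms cancel.
Column 1: 2.818×0.924 + 7.211×2.89 + 20.24×ρ + (z_c − 30.269)×3.35
Column 2: 1.373×0 + 20.32×2.72 + 8.976×3.03 + (z_c − 1.373 − 29.296)×3.35
The z_c×3.35 term appears on both sides and cancels. Collect the known terms of each column as K = Σ(ρt)_known − 3.35 × (depth of known layers): K_1 = 23.443622 − 3.35×30.269 = −77.957528; K_2 = 82.46768 − 3.35×(1.373 + 29.296) = −20.27347.
Balance: K_1 + 20.24×ρ = K_2, so ρ = (K_2 − K_1)/20.24 = 57.6841/20.24 = 2.85 g cm⁻³.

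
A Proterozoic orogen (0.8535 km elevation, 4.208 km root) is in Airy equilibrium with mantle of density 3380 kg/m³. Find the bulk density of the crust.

2810 kg/m³

ρ_c h = (ρ_m − ρ_c) r → ρ_c (h + r) = ρ_m r → ρ_c = ρ_m r / (h + r).
ρ_c = 3380 × 4.208 km / (0.8535 km + 4.208 km) = 2810 kg/m³.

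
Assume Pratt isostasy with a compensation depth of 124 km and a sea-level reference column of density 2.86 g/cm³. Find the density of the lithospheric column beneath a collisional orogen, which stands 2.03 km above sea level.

Pratt balance: ρ_ref D = ρ (D + h).
ρ = ρ_ref D/(D + h) = 2.86 × 124 km/(124 km + 2.03 km) = 2.81 g/cm³.

2.81 g/cm³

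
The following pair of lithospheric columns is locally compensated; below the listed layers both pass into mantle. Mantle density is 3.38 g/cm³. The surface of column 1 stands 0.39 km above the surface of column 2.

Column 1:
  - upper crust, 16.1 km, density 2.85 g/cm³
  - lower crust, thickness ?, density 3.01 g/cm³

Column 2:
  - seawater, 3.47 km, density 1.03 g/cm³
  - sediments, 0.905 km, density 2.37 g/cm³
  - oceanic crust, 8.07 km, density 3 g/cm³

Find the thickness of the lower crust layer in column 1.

Take the compensation level at the base of the deeper column (depth z_c below the surface of column 1) and equate Σ ρ_i t_i down to z_c; mantle fills any gap and the z_c terms cancel.
Column 1: 16.1×2.85 + x×3.01 + (z_c − 16.1 − x)×3.38
Column 2: 0.39×0 + 3.47×1.03 + 0.905×2.37 + 8.07×3 + (z_c − 0.39 − 12.445)×3.38
The z_c×3.38 term appears on both sides and cancels. Collect the known terms of each column as K = Σ(ρt)_known − 3.38 × (depth of known layers): K_1 = 45.885 − 3.38×16.1 = −8.533; K_2 = 29.92895 − 3.38×(0.39 + 12.445) = −13.45335.
Balance: K_1 − x×(3.38 − 3.01) = K_2, so x = (K_1 − K_2)/(3.38 − 3.01) = 4.92035/0.37 = 13.3 km.

13.3 km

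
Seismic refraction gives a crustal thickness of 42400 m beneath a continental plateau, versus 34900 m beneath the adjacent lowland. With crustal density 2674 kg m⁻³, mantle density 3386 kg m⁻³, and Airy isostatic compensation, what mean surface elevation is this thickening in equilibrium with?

Excess crust Δ = 42400 m − 34900 m = 7500 m, split between elevation h and root r with h + r = Δ.
Airy balance ρ_c h = (ρ_m − ρ_c) r gives r = h ρ_c/(ρ_m − ρ_c), so h (1 + ρ_c/(ρ_m − ρ_c)) = Δ, i.e. h = Δ (ρ_m − ρ_c)/ρ_m.
h = 7500 m × 712/3386 = 1580 m.

1580 m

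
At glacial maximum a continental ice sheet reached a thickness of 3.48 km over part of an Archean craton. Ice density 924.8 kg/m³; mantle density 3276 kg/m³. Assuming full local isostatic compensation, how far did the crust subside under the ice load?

Balancing pressure at the compensation depth: the ice load ρ_ice t is balanced by mantle displaced below, ρ_m s.
s = t ρ_ice / ρ_m = 3.48 km × 924.8/3276 = 0.982 km.

0.982 km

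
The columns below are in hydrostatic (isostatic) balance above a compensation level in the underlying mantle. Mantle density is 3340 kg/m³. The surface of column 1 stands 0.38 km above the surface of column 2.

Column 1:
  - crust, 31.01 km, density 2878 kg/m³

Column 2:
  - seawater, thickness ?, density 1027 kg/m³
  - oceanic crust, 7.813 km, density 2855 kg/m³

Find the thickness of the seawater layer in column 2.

4.01 km

Take the compensation level at the base of the deeper column (depth z_c below the surface of column 1) and equate Σ ρ_i t_i down to z_c; mantle fills any gap and the z_c terms cancel.
Column 1: 31.01×2878 + (z_c − 31.01)×3340
Column 2: 0.38×0 + x×1027 + 7.813×2855 + (z_c − 0.38 − 7.813 − x)×3340
The z_c×3340 term appears on both sides and cancels. Collect the known terms of each column as K = Σ(ρt)_known − 3340 × (depth of known layers): K_1 = 89246.78 − 3340×31.01 = −14326.62; K_2 = 22306.115 − 3340×(0.38 + 7.813) = −5058.505.
Balance: K_1 = K_2 − x×(3340 − 1027), so x = (K_2 − K_1)/(3340 − 1027) = 9268.11/2313 = 4.01 km.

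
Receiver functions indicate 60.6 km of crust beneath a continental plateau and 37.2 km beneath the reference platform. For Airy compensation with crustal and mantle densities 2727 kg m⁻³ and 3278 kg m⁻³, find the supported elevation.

Excess crust Δ = 60.6 km − 37.2 km = 23.4 km, split between elevation h and root r with h + r = Δ.
Airy balance ρ_c h = (ρ_m − ρ_c) r gives r = h ρ_c/(ρ_m − ρ_c), so h (1 + ρ_c/(ρ_m − ρ_c)) = Δ, i.e. h = Δ (ρ_m − ρ_c)/ρ_m.
h = 23.4 km × 551/3278 = 3.93 km.

3.93 km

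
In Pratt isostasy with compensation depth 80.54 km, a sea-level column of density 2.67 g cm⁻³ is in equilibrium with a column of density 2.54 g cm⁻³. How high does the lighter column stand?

4.12 km

ρ_ref D = ρ (D + h) → h = D (ρ_ref − ρ)/ρ.
h = 80.54 km × (2.67 − 2.54)/2.54 = 4.12 km.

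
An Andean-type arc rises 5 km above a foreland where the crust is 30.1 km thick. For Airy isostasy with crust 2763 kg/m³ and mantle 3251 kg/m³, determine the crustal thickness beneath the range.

63.4 km

Root depth r = h ρ_c / (ρ_m − ρ_c) = 5 km × 2763 / 488 = 28.31 km.
Total thickness = T + h + r = 30.1 km + 5 km + 28.31 km = 63.4 km.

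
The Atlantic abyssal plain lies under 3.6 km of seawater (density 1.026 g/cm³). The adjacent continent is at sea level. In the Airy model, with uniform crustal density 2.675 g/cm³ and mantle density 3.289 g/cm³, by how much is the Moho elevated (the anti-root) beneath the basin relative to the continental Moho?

For local isostatic compensation: replacing crust with seawater at the top is compensated by replacing crust with mantle at the base: d (ρ_c − ρ_w) = a (ρ_m − ρ_c).
a = d (ρ_c − ρ_w)/(ρ_m − ρ_c) = 3.6 km × 1.649/0.614 = 9.67 km.

9.67 km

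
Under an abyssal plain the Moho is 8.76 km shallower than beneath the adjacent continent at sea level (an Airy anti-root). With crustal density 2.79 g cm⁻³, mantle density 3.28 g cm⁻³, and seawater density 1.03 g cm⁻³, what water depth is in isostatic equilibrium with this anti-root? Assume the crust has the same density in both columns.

2.44 km

Replacing a thickness d of crust by seawater at the top must be balanced by replacing crust with mantle at the base: d (ρ_c − ρ_w) = a (ρ_m − ρ_c).
d = a (ρ_m − ρ_c)/(ρ_c − ρ_w) = 8.76 km × 0.49/1.76 = 2.44 km.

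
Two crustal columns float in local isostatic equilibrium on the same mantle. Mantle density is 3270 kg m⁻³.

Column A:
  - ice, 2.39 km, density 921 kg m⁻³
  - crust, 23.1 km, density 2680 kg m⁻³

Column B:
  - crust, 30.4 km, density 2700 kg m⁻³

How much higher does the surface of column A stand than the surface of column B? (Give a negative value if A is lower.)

0.586 km

For any compensation level in the mantle, the mantle terms cancel and isostasy reduces to e = (Σt_A − Σt_B) − (Σ(ρt)_A − Σ(ρt)_B) / ρ_m.
Σt_A = 25.49 km; Σt_B = 30.4 km; Σ(ρt)_A = 64109.19; Σ(ρt)_B = 82080 (in km·kg m⁻³).
e = (25.49 − 30.4) − (64109.19 − 82080) / 3270 = 0.586 km.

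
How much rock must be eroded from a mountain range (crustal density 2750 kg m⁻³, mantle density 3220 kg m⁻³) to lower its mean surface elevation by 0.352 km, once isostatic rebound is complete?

2.41 km

Net drop Δ = e − u = e − e ρ_c/ρ_m = e (ρ_m − ρ_c)/ρ_m.
e = Δ ρ_m/(ρ_m − ρ_c) = 0.352 km × 3220/470 = 2.41 km.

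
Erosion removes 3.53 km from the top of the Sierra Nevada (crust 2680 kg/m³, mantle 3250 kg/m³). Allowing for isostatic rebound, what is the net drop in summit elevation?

Rebound u = e ρ_c/ρ_m = 3.53 km × 2680/3250 = 2.911 km.
Net surface drop = e − u = 3.53 km − 2.911 km = e (ρ_m − ρ_c)/ρ_m = 0.619 km.

0.619 km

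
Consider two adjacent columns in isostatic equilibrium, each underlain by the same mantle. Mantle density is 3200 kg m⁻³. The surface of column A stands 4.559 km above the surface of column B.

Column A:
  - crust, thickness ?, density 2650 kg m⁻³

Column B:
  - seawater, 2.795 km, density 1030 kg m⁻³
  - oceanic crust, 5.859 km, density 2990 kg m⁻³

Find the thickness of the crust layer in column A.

Take the compensation level at the base of the deeper column (depth z_c below the surface of column A) and equate Σ ρ_i t_i down to z_c; mantle fills any gap and the z_c terms cancel.
Column A: x×2650 + (z_c − 0 − x)×3200
Column B: 4.559×0 + 2.795×1030 + 5.859×2990 + (z_c − 4.559 − 8.654)×3200
The z_c×3200 term appears on both sides and cancels. Collect the known terms of each column as K = Σ(ρt)_known − 3200 × (depth of known layers): K_A = 0 − 3200×0 = 0; K_B = 20397.26 − 3200×(4.559 + 8.654) = −21884.34.
Balance: K_A − x×(3200 − 2650) = K_B, so x = (K_A − K_B)/(3200 − 2650) = 21884.3/550 = 39.8 km.

39.8 km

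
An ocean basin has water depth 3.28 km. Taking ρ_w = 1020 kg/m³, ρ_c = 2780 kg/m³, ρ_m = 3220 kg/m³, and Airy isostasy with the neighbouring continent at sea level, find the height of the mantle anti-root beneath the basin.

13.1 km

For local isostatic compensation: replacing crust with seawater at the top is compensated by replacing crust with mantle at the base: d (ρ_c − ρ_w) = a (ρ_m − ρ_c).
a = d (ρ_c − ρ_w)/(ρ_m − ρ_c) = 3.28 km × 1760/440 = 13.1 km.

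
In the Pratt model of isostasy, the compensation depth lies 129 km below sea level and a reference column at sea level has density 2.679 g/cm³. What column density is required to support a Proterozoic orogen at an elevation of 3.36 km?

2.61 g/cm³

Pratt balance: ρ_ref D = ρ (D + h).
ρ = ρ_ref D/(D + h) = 2.679 × 129 km/(129 km + 3.36 km) = 2.61 g/cm³.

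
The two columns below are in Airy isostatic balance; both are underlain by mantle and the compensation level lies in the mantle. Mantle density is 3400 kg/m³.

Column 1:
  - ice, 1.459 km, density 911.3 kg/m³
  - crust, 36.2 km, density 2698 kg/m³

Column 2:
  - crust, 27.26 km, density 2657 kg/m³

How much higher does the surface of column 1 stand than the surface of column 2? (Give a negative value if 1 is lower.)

For any compensation level in the mantle, the mantle terms cancel and isostasy reduces to e = (Σt_1 − Σt_2) − (Σ(ρt)_1 − Σ(ρt)_2) / ρ_m.
Σt_1 = 37.659 km; Σt_2 = 27.26 km; Σ(ρt)_1 = 98997.1867; Σ(ρt)_2 = 72429.82 (in km·kg/m³).
e = (37.659 − 27.26) − (98997.1867 − 72429.82) / 3400 = 2.59 km.

2.59 km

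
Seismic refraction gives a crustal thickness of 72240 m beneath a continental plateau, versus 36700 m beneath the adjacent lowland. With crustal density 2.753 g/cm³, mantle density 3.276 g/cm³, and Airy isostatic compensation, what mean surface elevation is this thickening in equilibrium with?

Excess crust Δ = 72240 m − 36700 m = 35540 m, split between elevation h and root r with h + r = Δ.
Airy balance ρ_c h = (ρ_m − ρ_c) r gives r = h ρ_c/(ρ_m − ρ_c), so h (1 + ρ_c/(ρ_m − ρ_c)) = Δ, i.e. h = Δ (ρ_m − ρ_c)/ρ_m.
h = 35540 m × 0.523/3.276 = 5670 m.

5670 m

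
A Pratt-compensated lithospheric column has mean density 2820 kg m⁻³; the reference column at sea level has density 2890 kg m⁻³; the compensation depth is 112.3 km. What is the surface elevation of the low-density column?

ρ_ref D = ρ (D + h) → h = D (ρ_ref − ρ)/ρ.
h = 112.3 km × (2890 − 2820)/2820 = 2.79 km.

2.79 km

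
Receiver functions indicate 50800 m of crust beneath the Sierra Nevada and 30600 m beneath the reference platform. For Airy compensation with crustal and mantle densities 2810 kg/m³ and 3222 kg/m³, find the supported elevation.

2580 m

Excess crust Δ = 50800 m − 30600 m = 20200 m, split between elevation h and root r with h + r = Δ.
Airy balance ρ_c h = (ρ_m − ρ_c) r gives r = h ρ_c/(ρ_m − ρ_c), so h (1 + ρ_c/(ρ_m − ρ_c)) = Δ, i.e. h = Δ (ρ_m − ρ_c)/ρ_m.
h = 20200 m × 412/3222 = 2580 m.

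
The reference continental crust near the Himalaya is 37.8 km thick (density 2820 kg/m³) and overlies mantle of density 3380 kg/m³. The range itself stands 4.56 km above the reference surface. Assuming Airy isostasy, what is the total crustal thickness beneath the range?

Root depth r = h ρ_c / (ρ_m − ρ_c) = 4.56 km × 2820 / 560 = 22.96 km.
Total thickness = T + h + r = 37.8 km + 4.56 km + 22.96 km = 65.3 km.

65.3 km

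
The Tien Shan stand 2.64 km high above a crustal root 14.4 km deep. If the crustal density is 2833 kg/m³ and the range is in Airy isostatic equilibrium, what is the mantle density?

3350 kg/m³

Airy balance: ρ_c h = (ρ_m − ρ_c) r → ρ_m = ρ_c (1 + h/r).
ρ_m = 2833 × (1 + 2.64 km/14.4 km) = 3350 kg/m³.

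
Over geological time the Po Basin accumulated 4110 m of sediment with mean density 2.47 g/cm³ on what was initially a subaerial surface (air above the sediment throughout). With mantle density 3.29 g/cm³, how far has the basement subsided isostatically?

Subaerial load: s = t ρ_sed / ρ_m = 4110 m × 2.47/3.29 = 3090 m.

3090 m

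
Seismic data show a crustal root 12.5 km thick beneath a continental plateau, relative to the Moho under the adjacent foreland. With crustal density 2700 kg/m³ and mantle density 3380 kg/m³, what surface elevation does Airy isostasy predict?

3.15 km

In Airy isostatic equilibrium: ρ_c h = (ρ_m − ρ_c) r.
h = r (ρ_m − ρ_c) / ρ_c = 12.5 km × (3380 − 2700) / 2700 = 3.15 km.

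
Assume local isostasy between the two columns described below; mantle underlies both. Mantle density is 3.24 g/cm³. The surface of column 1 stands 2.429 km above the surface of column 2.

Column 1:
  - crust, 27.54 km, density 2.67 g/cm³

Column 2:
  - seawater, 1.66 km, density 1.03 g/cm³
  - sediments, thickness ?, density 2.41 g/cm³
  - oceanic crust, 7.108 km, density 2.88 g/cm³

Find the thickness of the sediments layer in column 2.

1.93 km

Take the compensation level at the base of the deeper column (depth z_c below the surface of column 1) and equate Σ ρ_i t_i down to z_c; mantle fills any gap and the z_c terms cancel.
Column 1: 27.54×2.67 + (z_c − 27.54)×3.24
Column 2: 2.429×0 + 1.66×1.03 + x×2.41 + 7.108×2.88 + (z_c − 2.429 − 8.768 − x)×3.24
The z_c×3.24 term appears on both sides and cancels. Collect the known terms of each column as K = Σ(ρt)_known − 3.24 × (depth of known layers): K_1 = 73.5318 − 3.24×27.54 = −15.6978; K_2 = 22.18084 − 3.24×(2.429 + 8.768) = −14.09744.
Balance: K_1 = K_2 − x×(3.24 − 2.41), so x = (K_2 − K_1)/(3.24 − 2.41) = 1.60036/0.83 = 1.93 km.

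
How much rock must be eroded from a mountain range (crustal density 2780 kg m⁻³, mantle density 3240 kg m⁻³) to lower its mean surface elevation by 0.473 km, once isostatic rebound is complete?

3.33 km

Net drop Δ = e − u = e − e ρ_c/ρ_m = e (ρ_m − ρ_c)/ρ_m.
e = Δ ρ_m/(ρ_m − ρ_c) = 0.473 km × 3240/460 = 3.33 km.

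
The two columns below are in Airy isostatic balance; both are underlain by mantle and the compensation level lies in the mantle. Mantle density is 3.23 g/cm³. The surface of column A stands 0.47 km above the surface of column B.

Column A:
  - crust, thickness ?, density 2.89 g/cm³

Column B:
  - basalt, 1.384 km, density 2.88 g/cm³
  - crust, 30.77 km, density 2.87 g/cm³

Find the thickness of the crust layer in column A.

Take the compensation level at the base of the deeper column (depth z_c below the surface of column A) and equate Σ ρ_i t_i down to z_c; mantle fills any gap and the z_c terms cancel.
Column A: x×2.89 + (z_c − 0 − x)×3.23
Column B: 0.47×0 + 1.384×2.88 + 30.77×2.87 + (z_c − 0.47 − 32.154)×3.23
The z_c×3.23 term appears on both sides and cancels. Collect the known terms of each column as K = Σ(ρt)_known − 3.23 × (depth of known layers): K_A = 0 − 3.23×0 = 0; K_B = 92.29582 − 3.23×(0.47 + 32.154) = −13.0797.
Balance: K_A − x×(3.23 − 2.89) = K_B, so x = (K_A − K_B)/(3.23 − 2.89) = 13.0797/0.34 = 38.5 km.

38.5 km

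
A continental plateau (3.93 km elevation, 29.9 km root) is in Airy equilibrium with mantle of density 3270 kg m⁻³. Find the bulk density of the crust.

2890 kg m⁻³

ρ_c h = (ρ_m − ρ_c) r → ρ_c (h + r) = ρ_m r → ρ_c = ρ_m r / (h + r).
ρ_c = 3270 × 29.9 km / (3.93 km + 29.9 km) = 2890 kg m⁻³.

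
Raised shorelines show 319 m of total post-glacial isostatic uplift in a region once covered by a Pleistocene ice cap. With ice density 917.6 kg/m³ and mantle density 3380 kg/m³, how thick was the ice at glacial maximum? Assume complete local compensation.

1180 m

u = t ρ_ice/ρ_m → t = u ρ_m/ρ_ice = 319 m × 3380/917.6 = 1180 m.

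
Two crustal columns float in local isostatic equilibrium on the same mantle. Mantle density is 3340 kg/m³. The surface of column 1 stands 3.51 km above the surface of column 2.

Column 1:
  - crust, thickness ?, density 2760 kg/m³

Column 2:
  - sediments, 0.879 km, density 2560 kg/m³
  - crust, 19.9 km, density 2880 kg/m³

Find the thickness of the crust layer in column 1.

Take the compensation level at the base of the deeper column (depth z_c below the surface of column 1) and equate Σ ρ_i t_i down to z_c; mantle fills any gap and the z_c terms cancel.
Column 1: x×2760 + (z_c − 0 − x)×3340
Column 2: 3.51×0 + 0.879×2560 + 19.9×2880 + (z_c − 3.51 − 20.779)×3340
The z_c×3340 term appears on both sides and cancels. Collect the known terms of each column as K = Σ(ρt)_known − 3340 × (depth of known layers): K_1 = 0 − 3340×0 = 0; K_2 = 59562.24 − 3340×(3.51 + 20.779) = −21563.02.
Balance: K_1 − x×(3340 − 2760) = K_2, so x = (K_1 − K_2)/(3340 − 2760) = 21563/580 = 37.2 km.

37.2 km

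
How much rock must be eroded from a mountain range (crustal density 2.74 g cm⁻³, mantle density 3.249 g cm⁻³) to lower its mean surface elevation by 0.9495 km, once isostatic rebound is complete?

6.06 km

Net drop Δ = e − u = e − e ρ_c/ρ_m = e (ρ_m − ρ_c)/ρ_m.
e = Δ ρ_m/(ρ_m − ρ_c) = 0.9495 km × 3.249/0.509 = 6.06 km.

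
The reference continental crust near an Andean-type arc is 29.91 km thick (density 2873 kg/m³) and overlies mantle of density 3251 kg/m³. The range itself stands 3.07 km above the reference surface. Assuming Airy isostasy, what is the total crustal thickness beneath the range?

Root depth r = h ρ_c / (ρ_m − ρ_c) = 3.07 km × 2873 / 378 = 23.33 km.
Total thickness = T + h + r = 29.91 km + 3.07 km + 23.33 km = 56.3 km.

56.3 km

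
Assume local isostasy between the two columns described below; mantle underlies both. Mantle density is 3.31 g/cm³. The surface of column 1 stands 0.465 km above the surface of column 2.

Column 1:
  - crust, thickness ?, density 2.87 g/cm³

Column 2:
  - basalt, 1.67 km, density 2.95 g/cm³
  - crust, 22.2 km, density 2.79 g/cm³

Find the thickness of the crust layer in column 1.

Take the compensation level at the base of the deeper column (depth z_c below the surface of column 1) and equate Σ ρ_i t_i down to z_c; mantle fills any gap and the z_c terms cancel.
Column 1: x×2.87 + (z_c − 0 − x)×3.31
Column 2: 0.465×0 + 1.67×2.95 + 22.2×2.79 + (z_c − 0.465 − 23.87)×3.31
The z_c×3.31 term appears on both sides and cancels. Collect the known terms of each column as K = Σ(ρt)_known − 3.31 × (depth of known layers): K_1 = 0 − 3.31×0 = 0; K_2 = 66.8645 − 3.31×(0.465 + 23.87) = −13.68435.
Balance: K_1 − x×(3.31 − 2.87) = K_2, so x = (K_1 − K_2)/(3.31 − 2.87) = 13.6844/0.44 = 31.1 km.

31.1 km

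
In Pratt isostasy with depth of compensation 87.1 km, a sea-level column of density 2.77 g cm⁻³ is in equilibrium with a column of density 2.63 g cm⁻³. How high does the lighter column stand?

ρ_ref D = ρ (D + h) → h = D (ρ_ref − ρ)/ρ.
h = 87.1 km × (2.77 − 2.63)/2.63 = 4.64 km.

4.64 km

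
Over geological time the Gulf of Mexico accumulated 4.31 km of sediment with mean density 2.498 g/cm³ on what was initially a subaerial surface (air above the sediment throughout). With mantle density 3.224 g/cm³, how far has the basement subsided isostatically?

3.34 km

Subaerial load: s = t ρ_sed / ρ_m = 4.31 km × 2.498/3.224 = 3.34 km.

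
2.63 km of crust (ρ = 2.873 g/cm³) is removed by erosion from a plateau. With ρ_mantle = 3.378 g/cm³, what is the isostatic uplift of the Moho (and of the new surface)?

Unloading: uplift u = e ρ_c/ρ_m = 2.63 km × 2.873/3.378 = 2.24 km.

2.24 km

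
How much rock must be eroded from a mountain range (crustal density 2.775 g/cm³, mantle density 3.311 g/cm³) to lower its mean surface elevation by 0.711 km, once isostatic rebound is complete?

Net drop Δ = e − u = e − e ρ_c/ρ_m = e (ρ_m − ρ_c)/ρ_m.
e = Δ ρ_m/(ρ_m − ρ_c) = 0.711 km × 3.311/0.536 = 4.39 km.

4.39 km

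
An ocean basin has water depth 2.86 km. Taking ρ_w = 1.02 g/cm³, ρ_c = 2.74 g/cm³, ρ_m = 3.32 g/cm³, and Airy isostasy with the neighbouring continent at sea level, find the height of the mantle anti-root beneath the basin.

8.48 km

By Archimedes' principle applied to the lithosphere: replacing crust with seawater at the top is compensated by replacing crust with mantle at the base: d (ρ_c − ρ_w) = a (ρ_m − ρ_c).
a = d (ρ_c − ρ_w)/(ρ_m − ρ_c) = 2.86 km × 1.72/0.58 = 8.48 km.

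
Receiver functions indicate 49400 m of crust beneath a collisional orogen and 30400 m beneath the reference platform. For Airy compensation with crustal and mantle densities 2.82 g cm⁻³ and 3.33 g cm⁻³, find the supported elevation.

2910 m

Excess crust Δ = 49400 m − 30400 m = 19000 m, split between elevation h and root r with h + r = Δ.
Airy balance ρ_c h = (ρ_m − ρ_c) r gives r = h ρ_c/(ρ_m − ρ_c), so h (1 + ρ_c/(ρ_m − ρ_c)) = Δ, i.e. h = Δ (ρ_m − ρ_c)/ρ_m.
h = 19000 m × 0.51/3.33 = 2910 m.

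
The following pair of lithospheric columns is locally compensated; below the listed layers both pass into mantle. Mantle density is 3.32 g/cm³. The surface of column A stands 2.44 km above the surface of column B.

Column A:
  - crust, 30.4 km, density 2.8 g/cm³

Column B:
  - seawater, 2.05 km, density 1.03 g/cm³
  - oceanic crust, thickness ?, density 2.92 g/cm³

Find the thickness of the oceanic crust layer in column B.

7.53 km

Take the compensation level at the base of the deeper column (depth z_c below the surface of column A) and equate Σ ρ_i t_i down to z_c; mantle fills any gap and the z_c terms cancel.
Column A: 30.4×2.8 + (z_c − 30.4)×3.32
Column B: 2.44×0 + 2.05×1.03 + x×2.92 + (z_c − 2.44 − 2.05 − x)×3.32
The z_c×3.32 term appears on both sides and cancels. Collect the known terms of each column as K = Σ(ρt)_known − 3.32 × (depth of known layers): K_A = 85.12 − 3.32×30.4 = −15.808; K_B = 2.1115 − 3.32×(2.44 + 2.05) = −12.7953.
Balance: K_A = K_B − x×(3.32 − 2.92), so x = (K_B − K_A)/(3.32 − 2.92) = 3.0127/0.4 = 7.53 km.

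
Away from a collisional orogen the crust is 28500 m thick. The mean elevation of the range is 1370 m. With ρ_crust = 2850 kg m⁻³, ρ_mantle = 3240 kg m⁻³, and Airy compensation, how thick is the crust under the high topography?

Root depth r = h ρ_c / (ρ_m − ρ_c) = 1370 m × 2850 / 390 = 10010 m.
Total thickness = T + h + r = 28500 m + 1370 m + 10010 m = 39900 m.

39900 m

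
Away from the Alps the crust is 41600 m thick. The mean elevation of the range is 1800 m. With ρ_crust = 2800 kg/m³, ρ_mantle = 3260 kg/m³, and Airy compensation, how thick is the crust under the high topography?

Root depth r = h ρ_c / (ρ_m − ρ_c) = 1800 m × 2800 / 460 = 10960 m.
Total thickness = T + h + r = 41600 m + 1800 m + 10960 m = 54400 m.

54400 m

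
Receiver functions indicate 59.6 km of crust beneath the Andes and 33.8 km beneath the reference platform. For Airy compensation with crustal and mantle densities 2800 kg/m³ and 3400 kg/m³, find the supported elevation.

4.55 km

Excess crust Δ = 59.6 km − 33.8 km = 25.8 km, split between elevation h and root r with h + r = Δ.
Airy balance ρ_c h = (ρ_m − ρ_c) r gives r = h ρ_c/(ρ_m − ρ_c), so h (1 + ρ_c/(ρ_m − ρ_c)) = Δ, i.e. h = Δ (ρ_m − ρ_c)/ρ_m.
h = 25.8 km × 600/3400 = 4.55 km.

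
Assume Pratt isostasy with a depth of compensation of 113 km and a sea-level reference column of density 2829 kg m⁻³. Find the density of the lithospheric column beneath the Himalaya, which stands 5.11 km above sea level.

2710 kg m⁻³

Pratt balance: ρ_ref D = ρ (D + h).
ρ = ρ_ref D/(D + h) = 2829 × 113 km/(113 km + 5.11 km) = 2710 kg m⁻³.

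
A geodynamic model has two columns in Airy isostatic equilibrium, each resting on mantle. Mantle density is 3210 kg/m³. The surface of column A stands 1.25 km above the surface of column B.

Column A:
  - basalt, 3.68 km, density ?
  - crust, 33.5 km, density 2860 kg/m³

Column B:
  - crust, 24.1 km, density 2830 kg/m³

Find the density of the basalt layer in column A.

2820 kg/m³

Take the compensation level at the base of the deeper column (depth z_c below the surface of column A) and equate Σ ρ_i t_i down to z_c; mantle fills any gap and the z_c terms cancel.
Column A: 3.68×ρ + 33.5×2860 + (z_c − 37.18)×3210
Column B: 1.25×0 + 24.1×2830 + (z_c − 1.25 − 24.1)×3210
The z_c×3210 term appears on both sides and cancels. Collect the known terms of each column as K = Σ(ρt)_known − 3210 × (depth of known layers): K_A = 95810 − 3210×37.18 = −23537.8; K_B = 68203 − 3210×(1.25 + 24.1) = −13170.5.
Balance: K_A + 3.68×ρ = K_B, so ρ = (K_B − K_A)/3.68 = 10367.3/3.68 = 2820 kg/m³.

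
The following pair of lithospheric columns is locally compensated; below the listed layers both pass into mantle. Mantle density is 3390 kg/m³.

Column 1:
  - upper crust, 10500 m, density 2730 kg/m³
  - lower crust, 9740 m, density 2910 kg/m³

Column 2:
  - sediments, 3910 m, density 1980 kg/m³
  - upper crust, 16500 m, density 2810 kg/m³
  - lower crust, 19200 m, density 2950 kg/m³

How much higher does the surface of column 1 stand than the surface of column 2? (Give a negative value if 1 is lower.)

−3520 m

For any compensation level in the mantle, the mantle terms cancel and isostasy reduces to e = (Σt_1 − Σt_2) − (Σ(ρt)_1 − Σ(ρt)_2) / ρ_m.
Σt_1 = 20240 m; Σt_2 = 39610 m; Σ(ρt)_1 = 57008400; Σ(ρt)_2 = 110746800 (in m·kg/m³).
e = (20240 − 39610) − (57008400 − 110746800) / 3390 = −3520 m.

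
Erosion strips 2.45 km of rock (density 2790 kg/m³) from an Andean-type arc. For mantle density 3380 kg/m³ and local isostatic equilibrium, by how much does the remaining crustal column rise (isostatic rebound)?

Unloading: uplift u = e ρ_c/ρ_m = 2.45 km × 2790/3380 = 2.02 km.

2.02 km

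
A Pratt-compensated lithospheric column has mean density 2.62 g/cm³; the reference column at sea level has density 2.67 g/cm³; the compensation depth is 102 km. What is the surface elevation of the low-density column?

ρ_ref D = ρ (D + h) → h = D (ρ_ref − ρ)/ρ.
h = 102 km × (2.67 − 2.62)/2.62 = 1.95 km.

1.95 km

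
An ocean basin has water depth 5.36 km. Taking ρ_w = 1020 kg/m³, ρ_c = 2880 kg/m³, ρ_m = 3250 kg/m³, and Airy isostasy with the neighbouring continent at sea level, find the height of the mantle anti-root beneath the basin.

For local isostatic compensation: replacing crust with seawater at the top is compensated by replacing crust with mantle at the base: d (ρ_c − ρ_w) = a (ρ_m − ρ_c).
a = d (ρ_c − ρ_w)/(ρ_m − ρ_c) = 5.36 km × 1860/370 = 26.9 km.

26.9 km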